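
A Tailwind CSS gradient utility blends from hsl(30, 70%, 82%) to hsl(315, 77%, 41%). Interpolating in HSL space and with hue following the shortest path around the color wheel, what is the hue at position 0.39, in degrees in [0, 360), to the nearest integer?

1

Hue: 315 − 30 = 285°, but |285| > 180 so the shorter arc goes the other way: Δh = 285 − 360 = -75°.
H = 30 + 0.39 × (-75) = 0.75 → 1°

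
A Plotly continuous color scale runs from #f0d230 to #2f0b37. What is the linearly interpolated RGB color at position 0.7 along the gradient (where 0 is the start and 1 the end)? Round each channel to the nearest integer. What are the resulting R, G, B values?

#f0d230 → (240, 210, 48); #2f0b37 → (47, 11, 55).
R = 240 + 0.7 × (47 − 240) = 240 + 0.7 × -193 = 104.9 → 105
G = 210 + 0.7 × (11 − 210) = 210 + 0.7 × -199 = 70.7 → 71
B = 48 + 0.7 × (55 − 48) = 48 + 0.7 × 7 = 52.9 → 53

(105, 71, 53)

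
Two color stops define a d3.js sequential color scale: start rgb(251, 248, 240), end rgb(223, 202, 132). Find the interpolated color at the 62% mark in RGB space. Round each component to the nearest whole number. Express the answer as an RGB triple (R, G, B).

62% corresponds to t = 0.62.
R = 251 + 0.62 × (223 − 251) = 251 + 0.62 × -28 = 233.64 → 234
G = 248 + 0.62 × (202 − 248) = 248 + 0.62 × -46 = 219.48 → 219
B = 240 + 0.62 × (132 − 240) = 240 + 0.62 × -108 = 173.04 → 173

(234, 219, 173)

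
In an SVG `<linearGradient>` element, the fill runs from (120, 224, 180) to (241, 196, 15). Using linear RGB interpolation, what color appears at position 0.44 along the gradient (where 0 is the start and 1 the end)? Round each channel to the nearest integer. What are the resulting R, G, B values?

(173, 212, 107)

R = 120 + 0.44 × (241 − 120) = 120 + 0.44 × 121 = 173.24 → 173
G = 224 + 0.44 × (196 − 224) = 224 + 0.44 × -28 = 211.68 → 212
B = 180 + 0.44 × (15 − 180) = 180 + 0.44 × -165 = 107.4 → 107
So the blended color is (173, 212, 107), about #add46b.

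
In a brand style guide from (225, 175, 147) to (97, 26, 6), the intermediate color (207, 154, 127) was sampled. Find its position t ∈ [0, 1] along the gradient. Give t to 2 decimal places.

0.14

Invert the lerp on the G channel (largest span, 149): t = (154 − 175) / (26 − 175) = -21/-149 = 0.14094.
Check on R: (207 − 225)/(97 − 225) = 0.1406 ✓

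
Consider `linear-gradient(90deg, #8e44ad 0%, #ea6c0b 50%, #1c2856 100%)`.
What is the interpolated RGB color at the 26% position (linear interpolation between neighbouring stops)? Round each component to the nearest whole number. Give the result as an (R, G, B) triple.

(190, 89, 89)

26% lies between the 0% and 50% stops, so the local fraction is t = (26 − 0)/(50 − 0) = 26/50 ≈ 0.52.
#8e44ad → (142, 68, 173); #ea6c0b → (234, 108, 11).
R = 142 + 0.52 × (234 − 142) = 189.84 → 190
G = 68 + 0.52 × (108 − 68) = 88.8 → 89
B = 173 + 0.52 × (11 − 173) = 88.76 → 89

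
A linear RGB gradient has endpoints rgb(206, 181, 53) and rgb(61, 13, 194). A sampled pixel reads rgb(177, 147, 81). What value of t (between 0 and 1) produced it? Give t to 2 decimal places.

Invert the lerp on the G channel (largest span, 168): t = (147 − 181) / (13 − 181) = -34/-168 = 0.20238.
Check on R: (177 − 206)/(61 − 206) = 0.2 ✓

0.20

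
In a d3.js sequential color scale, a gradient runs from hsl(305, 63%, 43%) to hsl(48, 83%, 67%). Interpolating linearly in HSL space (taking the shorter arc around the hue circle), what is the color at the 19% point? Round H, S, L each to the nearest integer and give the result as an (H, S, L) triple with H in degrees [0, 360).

(325, 67, 48)

Hue: 48 − 305 = -257°, but |-257| > 180 so the shorter arc goes the other way: Δh = -257 + 360 = 103°.
H = 305 + 0.19 × (103) = 324.57 → 325°
S = 63 + 0.19 × (83 − 63) = 66.8 → 67%
L = 43 + 0.19 × (67 − 43) = 47.56 → 48%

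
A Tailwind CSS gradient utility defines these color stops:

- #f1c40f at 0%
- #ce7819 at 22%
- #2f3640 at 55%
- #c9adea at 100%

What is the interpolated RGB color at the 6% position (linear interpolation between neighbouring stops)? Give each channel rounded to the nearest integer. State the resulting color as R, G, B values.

6% lies between the 0% and 22% stops, so the local fraction is t = (6 − 0)/(22 − 0) = 6/22 ≈ 0.2727.
#f1c40f → (241, 196, 15); #ce7819 → (206, 120, 25).
R = 241 + 0.2727 × (206 − 241) = 231.456 → 231
G = 196 + 0.2727 × (120 − 196) = 175.275 → 175
B = 15 + 0.2727 × (25 − 15) = 17.727 → 18

(231, 175, 18)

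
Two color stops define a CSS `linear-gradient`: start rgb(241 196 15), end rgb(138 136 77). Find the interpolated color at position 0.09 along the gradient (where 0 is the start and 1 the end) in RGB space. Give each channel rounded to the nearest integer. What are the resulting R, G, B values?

R = 241 + 0.09 × (138 − 241) = 241 + 0.09 × -103 = 231.73 → 232
G = 196 + 0.09 × (136 − 196) = 196 + 0.09 × -60 = 190.6 → 191
B = 15 + 0.09 × (77 − 15) = 15 + 0.09 × 62 = 20.58 → 21

(232, 191, 21)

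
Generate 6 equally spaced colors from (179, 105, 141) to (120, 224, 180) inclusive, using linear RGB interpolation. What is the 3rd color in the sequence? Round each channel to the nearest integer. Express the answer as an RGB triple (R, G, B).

With 6 swatches and endpoints inclusive, swatch 3 sits at t = (3 − 1)/(6 − 1) = 2/5 ≈ 0.4.
R = 179 + 0.4 × (120 − 179) = 155.4 → 155
G = 105 + 0.4 × (224 − 105) = 152.6 → 153
B = 141 + 0.4 × (180 − 141) = 156.6 → 157

(155, 153, 157)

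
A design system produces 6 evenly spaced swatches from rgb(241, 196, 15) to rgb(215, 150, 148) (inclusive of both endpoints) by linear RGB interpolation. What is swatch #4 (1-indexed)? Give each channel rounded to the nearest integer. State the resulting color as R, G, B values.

(225, 168, 95)

With 6 swatches and endpoints inclusive, swatch 4 sits at t = (4 − 1)/(6 − 1) = 3/5 ≈ 0.6.
R = 241 + 0.6 × (215 − 241) = 225.4 → 225
G = 196 + 0.6 × (150 − 196) = 168.4 → 168
B = 15 + 0.6 × (148 − 15) = 94.8 → 95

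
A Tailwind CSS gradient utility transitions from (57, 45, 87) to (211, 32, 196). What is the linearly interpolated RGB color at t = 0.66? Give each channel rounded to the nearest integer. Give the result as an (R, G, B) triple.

(159, 36, 159)

R = 57 + 0.66 × (211 − 57) = 57 + 0.66 × 154 = 158.64 → 159
G = 45 + 0.66 × (32 − 45) = 45 + 0.66 × -13 = 36.42 → 36
B = 87 + 0.66 × (196 − 87) = 87 + 0.66 × 109 = 158.94 → 159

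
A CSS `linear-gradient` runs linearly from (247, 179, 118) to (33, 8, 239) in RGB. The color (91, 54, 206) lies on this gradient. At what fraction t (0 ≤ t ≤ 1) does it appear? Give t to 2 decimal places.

0.73

Invert the lerp on the R channel (largest span, 214): t = (91 − 247) / (33 − 247) = -156/-214 = 0.72897.
Check on G: (54 − 179)/(8 − 179) = 0.731 ✓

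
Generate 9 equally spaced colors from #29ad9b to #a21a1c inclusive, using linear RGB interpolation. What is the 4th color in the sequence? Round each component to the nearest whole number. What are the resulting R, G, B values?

(86, 118, 107)

With 9 swatches and endpoints inclusive, swatch 4 sits at t = (4 − 1)/(9 − 1) = 3/8 ≈ 0.375.
#29ad9b → (41, 173, 155); #a21a1c → (162, 26, 28).
R = 41 + 0.375 × (162 − 41) = 86.375 → 86
G = 173 + 0.375 × (26 − 173) = 117.875 → 118
B = 155 + 0.375 × (28 − 155) = 107.375 → 107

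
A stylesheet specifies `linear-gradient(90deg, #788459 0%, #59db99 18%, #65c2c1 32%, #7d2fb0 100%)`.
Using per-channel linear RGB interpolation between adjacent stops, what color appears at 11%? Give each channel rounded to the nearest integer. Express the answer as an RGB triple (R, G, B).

(101, 185, 128)

11% lies between the 0% and 18% stops, so the local fraction is t = (11 − 0)/(18 − 0) = 11/18 ≈ 0.6111.
#788459 → (120, 132, 89); #59db99 → (89, 219, 153).
R = 120 + 0.6111 × (89 − 120) = 101.056 → 101
G = 132 + 0.6111 × (219 − 132) = 185.166 → 185
B = 89 + 0.6111 × (153 − 89) = 128.11 → 128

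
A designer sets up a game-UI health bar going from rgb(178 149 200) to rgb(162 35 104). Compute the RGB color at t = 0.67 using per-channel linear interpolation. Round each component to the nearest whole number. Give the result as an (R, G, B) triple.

R = 178 + 0.67 × (162 − 178) = 178 + 0.67 × -16 = 167.28 → 167
G = 149 + 0.67 × (35 − 149) = 149 + 0.67 × -114 = 72.62 → 73
B = 200 + 0.67 × (104 − 200) = 200 + 0.67 × -96 = 135.68 → 136

(167, 73, 136)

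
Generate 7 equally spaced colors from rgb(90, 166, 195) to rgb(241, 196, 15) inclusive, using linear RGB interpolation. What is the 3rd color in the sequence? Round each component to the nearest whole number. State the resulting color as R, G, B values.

(140, 176, 135)

With 7 swatches and endpoints inclusive, swatch 3 sits at t = (3 − 1)/(7 − 1) = 2/6 ≈ 0.3333.
R = 90 + 0.3333 × (241 − 90) = 140.328 → 140
G = 166 + 0.3333 × (196 − 166) = 175.999 → 176
B = 195 + 0.3333 × (15 − 195) = 135.006 → 135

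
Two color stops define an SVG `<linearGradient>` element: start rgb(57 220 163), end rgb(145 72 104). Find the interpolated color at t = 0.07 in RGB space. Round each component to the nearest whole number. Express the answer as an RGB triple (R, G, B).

(63, 210, 159)

R = 57 + 0.07 × (145 − 57) = 57 + 0.07 × 88 = 63.16 → 63
G = 220 + 0.07 × (72 − 220) = 220 + 0.07 × -148 = 209.64 → 210
B = 163 + 0.07 × (104 − 163) = 163 + 0.07 × -59 = 158.87 → 159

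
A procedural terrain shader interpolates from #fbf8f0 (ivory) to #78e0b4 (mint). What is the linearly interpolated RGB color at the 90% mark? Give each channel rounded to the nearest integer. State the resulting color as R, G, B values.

#fbf8f0 → (251, 248, 240); #78e0b4 → (120, 224, 180).
90% corresponds to t = 0.9.
R = 251 + 0.9 × (120 − 251) = 251 + 0.9 × -131 = 133.1 → 133
G = 248 + 0.9 × (224 − 248) = 248 + 0.9 × -24 = 226.4 → 226
B = 240 + 0.9 × (180 − 240) = 240 + 0.9 × -60 = 186 → 186

(133, 226, 186)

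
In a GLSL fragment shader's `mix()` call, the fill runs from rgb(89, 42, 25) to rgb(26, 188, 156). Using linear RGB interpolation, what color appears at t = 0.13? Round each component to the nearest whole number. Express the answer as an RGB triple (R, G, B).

R = 89 + 0.13 × (26 − 89) = 89 + 0.13 × -63 = 80.81 → 81
G = 42 + 0.13 × (188 − 42) = 42 + 0.13 × 146 = 60.98 → 61
B = 25 + 0.13 × (156 − 25) = 25 + 0.13 × 131 = 42.03 → 42
So the blended color is (81, 61, 42), about #513d2a.

(81, 61, 42)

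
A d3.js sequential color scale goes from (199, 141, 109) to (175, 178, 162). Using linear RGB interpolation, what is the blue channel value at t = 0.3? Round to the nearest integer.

B = 109 + 0.3 × (162 − 109) = 124.9 → 125

125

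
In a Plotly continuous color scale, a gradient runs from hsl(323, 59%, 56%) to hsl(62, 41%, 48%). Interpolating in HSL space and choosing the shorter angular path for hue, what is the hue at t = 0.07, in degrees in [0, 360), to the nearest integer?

Hue: 62 − 323 = -261°, but |-261| > 180 so the shorter arc goes the other way: Δh = -261 + 360 = 99°.
H = 323 + 0.07 × (99) = 329.93 → 330°

330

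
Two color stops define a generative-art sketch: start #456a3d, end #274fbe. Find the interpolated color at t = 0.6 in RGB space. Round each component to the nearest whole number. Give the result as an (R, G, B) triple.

(51, 90, 138)

#456a3d → (69, 106, 61); #274fbe → (39, 79, 190).
R = 69 + 0.6 × (39 − 69) = 69 + 0.6 × -30 = 51 → 51
G = 106 + 0.6 × (79 − 106) = 106 + 0.6 × -27 = 89.8 → 90
B = 61 + 0.6 × (190 − 61) = 61 + 0.6 × 129 = 138.4 → 138
So the blended color is (51, 90, 138), about #335a8a.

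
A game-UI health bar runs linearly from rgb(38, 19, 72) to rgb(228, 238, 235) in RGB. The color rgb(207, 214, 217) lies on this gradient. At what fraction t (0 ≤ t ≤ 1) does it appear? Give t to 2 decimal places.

Invert the lerp on the G channel (largest span, 219): t = (214 − 19) / (238 − 19) = 195/219 = 0.89041.
Check on R: (207 − 38)/(228 − 38) = 0.8895 ✓

0.89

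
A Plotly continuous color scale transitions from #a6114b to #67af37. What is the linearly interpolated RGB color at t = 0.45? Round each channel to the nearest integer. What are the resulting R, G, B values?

#a6114b → (166, 17, 75); #67af37 → (103, 175, 55).
R = 166 + 0.45 × (103 − 166) = 166 + 0.45 × -63 = 137.65 → 138
G = 17 + 0.45 × (175 − 17) = 17 + 0.45 × 158 = 88.1 → 88
B = 75 + 0.45 × (55 − 75) = 75 + 0.45 × -20 = 66 → 66
So the blended color is (138, 88, 66), about #8a5842.

(138, 88, 66)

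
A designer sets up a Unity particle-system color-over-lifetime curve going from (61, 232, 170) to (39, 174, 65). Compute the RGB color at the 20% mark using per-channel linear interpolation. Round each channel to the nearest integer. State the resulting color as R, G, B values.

20% corresponds to t = 0.2.
R = 61 + 0.2 × (39 − 61) = 61 + 0.2 × -22 = 56.6 → 57
G = 232 + 0.2 × (174 − 232) = 232 + 0.2 × -58 = 220.4 → 220
B = 170 + 0.2 × (65 − 170) = 170 + 0.2 × -105 = 149 → 149
So the blended color is (57, 220, 149), about #39dc95.

(57, 220, 149)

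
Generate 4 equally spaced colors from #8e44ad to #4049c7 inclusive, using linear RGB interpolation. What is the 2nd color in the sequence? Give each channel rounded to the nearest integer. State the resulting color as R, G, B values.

(116, 70, 182)

With 4 swatches and endpoints inclusive, swatch 2 sits at t = (2 − 1)/(4 − 1) = 1/3 ≈ 0.3333.
#8e44ad → (142, 68, 173); #4049c7 → (64, 73, 199).
R = 142 + 0.3333 × (64 − 142) = 116.003 → 116
G = 68 + 0.3333 × (73 − 68) = 69.666 → 70
B = 173 + 0.3333 × (199 − 173) = 181.666 → 182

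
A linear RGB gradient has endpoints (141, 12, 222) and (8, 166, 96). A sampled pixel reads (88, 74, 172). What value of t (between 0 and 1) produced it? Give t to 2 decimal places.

Invert the lerp on the G channel (largest span, 154): t = (74 − 12) / (166 − 12) = 62/154 = 0.4026.
Check on R: (88 − 141)/(8 − 141) = 0.3985 ✓

0.40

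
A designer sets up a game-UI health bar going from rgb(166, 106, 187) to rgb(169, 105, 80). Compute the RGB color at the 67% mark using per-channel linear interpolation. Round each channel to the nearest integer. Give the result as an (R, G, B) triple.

(168, 105, 115)

67% corresponds to t = 0.67.
R = 166 + 0.67 × (169 − 166) = 166 + 0.67 × 3 = 168.01 → 168
G = 106 + 0.67 × (105 − 106) = 106 + 0.67 × -1 = 105.33 → 105
B = 187 + 0.67 × (80 − 187) = 187 + 0.67 × -107 = 115.31 → 115
So the blended color is (168, 105, 115), about #a86973.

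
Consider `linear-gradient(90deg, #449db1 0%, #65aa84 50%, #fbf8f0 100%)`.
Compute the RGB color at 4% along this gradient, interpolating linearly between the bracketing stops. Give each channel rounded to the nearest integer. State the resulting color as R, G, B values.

(71, 158, 173)

4% lies between the 0% and 50% stops, so the local fraction is t = (4 − 0)/(50 − 0) = 4/50 ≈ 0.08.
#449db1 → (68, 157, 177); #65aa84 → (101, 170, 132).
R = 68 + 0.08 × (101 − 68) = 70.64 → 71
G = 157 + 0.08 × (170 − 157) = 158.04 → 158
B = 177 + 0.08 × (132 − 177) = 173.4 → 173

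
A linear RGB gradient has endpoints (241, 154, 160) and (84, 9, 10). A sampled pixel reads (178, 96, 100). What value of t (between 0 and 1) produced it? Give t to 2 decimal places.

Invert the lerp on the R channel (largest span, 157): t = (178 − 241) / (84 − 241) = -63/-157 = 0.40127.
Check on G: (96 − 154)/(9 − 154) = 0.4 ✓

0.40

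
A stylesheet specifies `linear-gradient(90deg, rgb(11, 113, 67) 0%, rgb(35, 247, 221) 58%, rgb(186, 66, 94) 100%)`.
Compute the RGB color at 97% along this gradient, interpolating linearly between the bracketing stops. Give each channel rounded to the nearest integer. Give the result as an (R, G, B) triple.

97% lies between the 58% and 100% stops, so the local fraction is t = (97 − 58)/(100 − 58) = 39/42 ≈ 0.9286.
R = 35 + 0.9286 × (186 − 35) = 175.219 → 175
G = 247 + 0.9286 × (66 − 247) = 78.923 → 79
B = 221 + 0.9286 × (94 − 221) = 103.068 → 103

(175, 79, 103)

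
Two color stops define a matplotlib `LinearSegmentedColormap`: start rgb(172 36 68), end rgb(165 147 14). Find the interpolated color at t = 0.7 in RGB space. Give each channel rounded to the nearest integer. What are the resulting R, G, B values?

(167, 114, 30)

R = 172 + 0.7 × (165 − 172) = 172 + 0.7 × -7 = 167.1 → 167
G = 36 + 0.7 × (147 − 36) = 36 + 0.7 × 111 = 113.7 → 114
B = 68 + 0.7 × (14 − 68) = 68 + 0.7 × -54 = 30.2 → 30
So the blended color is (167, 114, 30), about #a7721e.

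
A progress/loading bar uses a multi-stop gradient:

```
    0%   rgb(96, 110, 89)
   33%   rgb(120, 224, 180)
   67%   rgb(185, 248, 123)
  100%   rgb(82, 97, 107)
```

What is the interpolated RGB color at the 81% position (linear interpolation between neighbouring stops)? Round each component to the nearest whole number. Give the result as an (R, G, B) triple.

81% lies between the 67% and 100% stops, so the local fraction is t = (81 − 67)/(100 − 67) = 14/33 ≈ 0.4242.
R = 185 + 0.4242 × (82 − 185) = 141.307 → 141
G = 248 + 0.4242 × (97 − 248) = 183.946 → 184
B = 123 + 0.4242 × (107 − 123) = 116.213 → 116

(141, 184, 116)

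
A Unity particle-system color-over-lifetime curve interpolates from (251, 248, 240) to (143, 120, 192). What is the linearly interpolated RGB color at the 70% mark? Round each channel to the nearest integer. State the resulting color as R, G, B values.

(175, 158, 206)

70% corresponds to t = 0.7.
R = 251 + 0.7 × (143 − 251) = 251 + 0.7 × -108 = 175.4 → 175
G = 248 + 0.7 × (120 − 248) = 248 + 0.7 × -128 = 158.4 → 158
B = 240 + 0.7 × (192 − 240) = 240 + 0.7 × -48 = 206.4 → 206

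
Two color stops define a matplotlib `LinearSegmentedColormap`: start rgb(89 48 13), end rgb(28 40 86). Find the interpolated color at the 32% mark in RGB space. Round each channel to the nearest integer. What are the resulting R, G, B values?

32% corresponds to t = 0.32.
R = 89 + 0.32 × (28 − 89) = 89 + 0.32 × -61 = 69.48 → 69
G = 48 + 0.32 × (40 − 48) = 48 + 0.32 × -8 = 45.44 → 45
B = 13 + 0.32 × (86 − 13) = 13 + 0.32 × 73 = 36.36 → 36
So the blended color is (69, 45, 36), about #452d24.

(69, 45, 36)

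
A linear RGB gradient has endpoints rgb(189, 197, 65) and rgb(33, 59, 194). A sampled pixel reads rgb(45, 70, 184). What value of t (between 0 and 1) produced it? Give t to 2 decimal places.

0.92

Invert the lerp on the R channel (largest span, 156): t = (45 − 189) / (33 − 189) = -144/-156 = 0.92308.
Check on G: (70 − 197)/(59 − 197) = 0.9203 ✓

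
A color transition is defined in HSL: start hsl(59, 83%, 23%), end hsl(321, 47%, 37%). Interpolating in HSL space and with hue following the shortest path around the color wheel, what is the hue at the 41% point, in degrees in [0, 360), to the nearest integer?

19

Hue: 321 − 59 = 262°, but |262| > 180 so the shorter arc goes the other way: Δh = 262 − 360 = -98°.
H = 59 + 0.41 × (-98) = 18.82 → 19°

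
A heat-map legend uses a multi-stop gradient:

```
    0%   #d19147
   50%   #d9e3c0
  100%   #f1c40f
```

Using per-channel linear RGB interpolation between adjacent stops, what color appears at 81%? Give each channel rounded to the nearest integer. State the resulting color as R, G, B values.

81% lies between the 50% and 100% stops, so the local fraction is t = (81 − 50)/(100 − 50) = 31/50 ≈ 0.62.
#d9e3c0 → (217, 227, 192); #f1c40f → (241, 196, 15).
R = 217 + 0.62 × (241 − 217) = 231.88 → 232
G = 227 + 0.62 × (196 − 227) = 207.78 → 208
B = 192 + 0.62 × (15 − 192) = 82.26 → 82

(232, 208, 82)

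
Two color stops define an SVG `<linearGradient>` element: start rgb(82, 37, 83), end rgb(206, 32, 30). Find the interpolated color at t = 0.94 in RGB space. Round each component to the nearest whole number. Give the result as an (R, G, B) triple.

R = 82 + 0.94 × (206 − 82) = 82 + 0.94 × 124 = 198.56 → 199
G = 37 + 0.94 × (32 − 37) = 37 + 0.94 × -5 = 32.3 → 32
B = 83 + 0.94 × (30 − 83) = 83 + 0.94 × -53 = 33.18 → 33
So the blended color is (199, 32, 33), about #c72021.

(199, 32, 33)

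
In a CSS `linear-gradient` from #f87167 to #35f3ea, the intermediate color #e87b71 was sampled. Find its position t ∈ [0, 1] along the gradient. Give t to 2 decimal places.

Invert the lerp on the R channel (largest span, 195): t = (232 − 248) / (53 − 248) = -16/-195 = 0.082051.
Check on G: (123 − 113)/(243 − 113) = 0.07692 ✓

0.08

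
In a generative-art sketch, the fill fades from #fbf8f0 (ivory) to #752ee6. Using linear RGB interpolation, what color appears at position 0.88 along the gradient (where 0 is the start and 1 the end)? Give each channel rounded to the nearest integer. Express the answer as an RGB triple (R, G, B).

(133, 70, 231)

#fbf8f0 → (251, 248, 240); #752ee6 → (117, 46, 230).
R = 251 + 0.88 × (117 − 251) = 251 + 0.88 × -134 = 133.08 → 133
G = 248 + 0.88 × (46 − 248) = 248 + 0.88 × -202 = 70.24 → 70
B = 240 + 0.88 × (230 − 240) = 240 + 0.88 × -10 = 231.2 → 231
So the blended color is (133, 70, 231), about #8546e7.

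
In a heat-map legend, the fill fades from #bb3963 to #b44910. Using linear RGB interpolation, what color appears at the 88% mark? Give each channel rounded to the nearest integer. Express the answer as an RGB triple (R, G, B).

#bb3963 → (187, 57, 99); #b44910 → (180, 73, 16).
88% corresponds to t = 0.88.
R = 187 + 0.88 × (180 − 187) = 187 + 0.88 × -7 = 180.84 → 181
G = 57 + 0.88 × (73 − 57) = 57 + 0.88 × 16 = 71.08 → 71
B = 99 + 0.88 × (16 − 99) = 99 + 0.88 × -83 = 25.96 → 26

(181, 71, 26)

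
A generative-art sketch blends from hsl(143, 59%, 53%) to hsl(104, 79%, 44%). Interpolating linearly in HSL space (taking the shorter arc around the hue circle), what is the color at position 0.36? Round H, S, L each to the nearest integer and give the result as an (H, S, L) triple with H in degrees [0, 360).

Hue arc: Δh = 104 − 143 = -39° (|Δh| ≤ 180, already the shorter path).
H = 143 + 0.36 × (-39) = 128.96 → 129°
S = 59 + 0.36 × (79 − 59) = 66.2 → 66%
L = 53 + 0.36 × (44 − 53) = 49.76 → 50%

(129, 66, 50)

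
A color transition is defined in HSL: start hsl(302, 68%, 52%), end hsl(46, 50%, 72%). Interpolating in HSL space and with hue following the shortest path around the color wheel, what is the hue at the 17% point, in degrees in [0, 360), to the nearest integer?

320

Hue: 46 − 302 = -256°, but |-256| > 180 so the shorter arc goes the other way: Δh = -256 + 360 = 104°.
H = 302 + 0.17 × (104) = 319.68 → 320°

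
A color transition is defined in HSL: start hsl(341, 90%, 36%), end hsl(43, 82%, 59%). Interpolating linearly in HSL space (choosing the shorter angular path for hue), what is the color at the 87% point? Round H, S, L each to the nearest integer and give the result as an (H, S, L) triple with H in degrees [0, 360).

Hue: 43 − 341 = -298°, but |-298| > 180 so the shorter arc goes the other way: Δh = -298 + 360 = 62°.
H = 341 + 0.87 × (62) = 394.94 → 395 → 395 mod 360 = 35°
S = 90 + 0.87 × (82 − 90) = 83.04 → 83%
L = 36 + 0.87 × (59 − 36) = 56.01 → 56%

(35, 83, 56)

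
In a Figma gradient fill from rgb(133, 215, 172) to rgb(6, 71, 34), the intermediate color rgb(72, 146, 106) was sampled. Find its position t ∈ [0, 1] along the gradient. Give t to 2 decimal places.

Invert the lerp on the G channel (largest span, 144): t = (146 − 215) / (71 − 215) = -69/-144 = 0.47917.
Check on R: (72 − 133)/(6 − 133) = 0.4803 ✓

0.48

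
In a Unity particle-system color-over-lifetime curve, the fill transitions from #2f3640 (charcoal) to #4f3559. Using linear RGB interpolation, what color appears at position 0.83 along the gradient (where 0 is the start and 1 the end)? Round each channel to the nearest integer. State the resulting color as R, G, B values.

(74, 53, 85)

#2f3640 → (47, 54, 64); #4f3559 → (79, 53, 89).
R = 47 + 0.83 × (79 − 47) = 47 + 0.83 × 32 = 73.56 → 74
G = 54 + 0.83 × (53 − 54) = 54 + 0.83 × -1 = 53.17 → 53
B = 64 + 0.83 × (89 − 64) = 64 + 0.83 × 25 = 84.75 → 85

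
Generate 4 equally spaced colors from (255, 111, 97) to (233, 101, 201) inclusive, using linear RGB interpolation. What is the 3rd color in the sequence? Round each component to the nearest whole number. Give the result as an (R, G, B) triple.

With 4 swatches and endpoints inclusive, swatch 3 sits at t = (3 − 1)/(4 − 1) = 2/3 ≈ 0.6667.
R = 255 + 0.6667 × (233 − 255) = 240.333 → 240
G = 111 + 0.6667 × (101 − 111) = 104.333 → 104
B = 97 + 0.6667 × (201 − 97) = 166.337 → 166

(240, 104, 166)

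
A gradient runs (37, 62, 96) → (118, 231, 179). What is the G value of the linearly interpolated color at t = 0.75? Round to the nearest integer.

189

G = 62 + 0.75 × (231 − 62) = 188.75 → 189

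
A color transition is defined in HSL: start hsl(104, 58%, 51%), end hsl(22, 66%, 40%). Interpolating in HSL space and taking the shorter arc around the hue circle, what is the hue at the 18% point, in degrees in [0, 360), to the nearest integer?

Hue arc: Δh = 22 − 104 = -82° (|Δh| ≤ 180, already the shorter path).
H = 104 + 0.18 × (-82) = 89.24 → 89°

89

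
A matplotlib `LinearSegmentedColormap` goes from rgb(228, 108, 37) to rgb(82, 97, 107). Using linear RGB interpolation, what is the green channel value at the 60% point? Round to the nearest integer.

G = 108 + 0.6 × (97 − 108) = 101.4 → 101

101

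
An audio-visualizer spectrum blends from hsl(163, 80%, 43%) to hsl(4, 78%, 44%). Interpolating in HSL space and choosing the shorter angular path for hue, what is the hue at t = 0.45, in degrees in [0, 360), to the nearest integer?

Hue arc: Δh = 4 − 163 = -159° (|Δh| ≤ 180, already the shorter path).
H = 163 + 0.45 × (-159) = 91.45 → 91°

91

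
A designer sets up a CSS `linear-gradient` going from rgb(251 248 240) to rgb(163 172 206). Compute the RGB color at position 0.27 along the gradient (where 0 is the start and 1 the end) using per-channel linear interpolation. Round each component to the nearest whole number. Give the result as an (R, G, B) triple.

(227, 227, 231)

R = 251 + 0.27 × (163 − 251) = 251 + 0.27 × -88 = 227.24 → 227
G = 248 + 0.27 × (172 − 248) = 248 + 0.27 × -76 = 227.48 → 227
B = 240 + 0.27 × (206 − 240) = 240 + 0.27 × -34 = 230.82 → 231
So the blended color is (227, 227, 231), about #e3e3e7.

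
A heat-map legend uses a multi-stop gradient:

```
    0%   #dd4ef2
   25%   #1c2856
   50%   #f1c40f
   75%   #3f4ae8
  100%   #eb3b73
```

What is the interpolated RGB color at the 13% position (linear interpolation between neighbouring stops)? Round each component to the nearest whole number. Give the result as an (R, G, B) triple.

(121, 58, 161)

13% lies between the 0% and 25% stops, so the local fraction is t = (13 − 0)/(25 − 0) = 13/25 ≈ 0.52.
#dd4ef2 → (221, 78, 242); #1c2856 → (28, 40, 86).
R = 221 + 0.52 × (28 − 221) = 120.64 → 121
G = 78 + 0.52 × (40 − 78) = 58.24 → 58
B = 242 + 0.52 × (86 − 242) = 160.88 → 161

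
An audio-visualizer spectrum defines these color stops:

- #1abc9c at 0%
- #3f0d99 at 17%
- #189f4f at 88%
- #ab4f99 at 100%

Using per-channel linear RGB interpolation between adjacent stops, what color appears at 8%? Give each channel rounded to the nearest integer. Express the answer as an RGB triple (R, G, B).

8% lies between the 0% and 17% stops, so the local fraction is t = (8 − 0)/(17 − 0) = 8/17 ≈ 0.4706.
#1abc9c → (26, 188, 156); #3f0d99 → (63, 13, 153).
R = 26 + 0.4706 × (63 − 26) = 43.412 → 43
G = 188 + 0.4706 × (13 − 188) = 105.645 → 106
B = 156 + 0.4706 × (153 − 156) = 154.588 → 155

(43, 106, 155)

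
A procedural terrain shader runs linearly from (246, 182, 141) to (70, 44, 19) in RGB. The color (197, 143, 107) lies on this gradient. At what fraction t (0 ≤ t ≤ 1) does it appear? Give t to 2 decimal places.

0.28

Invert the lerp on the R channel (largest span, 176): t = (197 − 246) / (70 − 246) = -49/-176 = 0.27841.
Check on G: (143 − 182)/(44 − 182) = 0.2826 ✓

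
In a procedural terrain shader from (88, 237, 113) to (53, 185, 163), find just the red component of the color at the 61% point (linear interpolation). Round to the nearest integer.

R = 88 + 0.61 × (53 − 88) = 66.65 → 67

67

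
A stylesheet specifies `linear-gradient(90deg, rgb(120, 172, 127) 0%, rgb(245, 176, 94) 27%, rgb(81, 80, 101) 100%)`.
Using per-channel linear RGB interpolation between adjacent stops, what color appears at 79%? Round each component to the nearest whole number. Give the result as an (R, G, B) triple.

79% lies between the 27% and 100% stops, so the local fraction is t = (79 − 27)/(100 − 27) = 52/73 ≈ 0.7123.
R = 245 + 0.7123 × (81 − 245) = 128.183 → 128
G = 176 + 0.7123 × (80 − 176) = 107.619 → 108
B = 94 + 0.7123 × (101 − 94) = 98.986 → 99

(128, 108, 99)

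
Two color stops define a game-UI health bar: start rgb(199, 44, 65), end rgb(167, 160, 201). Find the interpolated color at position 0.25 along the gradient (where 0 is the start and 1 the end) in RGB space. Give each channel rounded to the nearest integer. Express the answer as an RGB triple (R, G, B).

(191, 73, 99)

R = 199 + 0.25 × (167 − 199) = 199 + 0.25 × -32 = 191 → 191
G = 44 + 0.25 × (160 − 44) = 44 + 0.25 × 116 = 73 → 73
B = 65 + 0.25 × (201 − 65) = 65 + 0.25 × 136 = 99 → 99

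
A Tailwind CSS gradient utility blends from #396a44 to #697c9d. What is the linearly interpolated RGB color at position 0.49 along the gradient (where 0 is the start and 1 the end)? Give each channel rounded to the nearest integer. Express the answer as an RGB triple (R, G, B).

#396a44 → (57, 106, 68); #697c9d → (105, 124, 157).
R = 57 + 0.49 × (105 − 57) = 57 + 0.49 × 48 = 80.52 → 81
G = 106 + 0.49 × (124 − 106) = 106 + 0.49 × 18 = 114.82 → 115
B = 68 + 0.49 × (157 − 68) = 68 + 0.49 × 89 = 111.61 → 112

(81, 115, 112)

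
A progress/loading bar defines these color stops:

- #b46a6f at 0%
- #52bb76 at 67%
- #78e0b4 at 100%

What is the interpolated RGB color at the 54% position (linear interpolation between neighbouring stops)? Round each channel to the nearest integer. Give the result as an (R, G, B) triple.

54% lies between the 0% and 67% stops, so the local fraction is t = (54 − 0)/(67 − 0) = 54/67 ≈ 0.806.
#b46a6f → (180, 106, 111); #52bb76 → (82, 187, 118).
R = 180 + 0.806 × (82 − 180) = 101.012 → 101
G = 106 + 0.806 × (187 − 106) = 171.286 → 171
B = 111 + 0.806 × (118 − 111) = 116.642 → 117

(101, 171, 117)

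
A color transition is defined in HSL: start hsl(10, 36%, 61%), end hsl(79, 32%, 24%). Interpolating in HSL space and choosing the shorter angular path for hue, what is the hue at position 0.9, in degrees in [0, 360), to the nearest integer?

Hue arc: Δh = 79 − 10 = 69° (|Δh| ≤ 180, already the shorter path).
H = 10 + 0.9 × (69) = 72.1 → 72°

72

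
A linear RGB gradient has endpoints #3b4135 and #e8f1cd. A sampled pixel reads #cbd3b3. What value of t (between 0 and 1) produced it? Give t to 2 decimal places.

Invert the lerp on the G channel (largest span, 176): t = (211 − 65) / (241 − 65) = 146/176 = 0.82955.
Check on R: (203 − 59)/(232 − 59) = 0.8324 ✓

0.83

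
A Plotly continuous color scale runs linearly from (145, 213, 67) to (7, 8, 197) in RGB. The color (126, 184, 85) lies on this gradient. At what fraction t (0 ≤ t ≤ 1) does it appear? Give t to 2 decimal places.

Invert the lerp on the G channel (largest span, 205): t = (184 − 213) / (8 − 213) = -29/-205 = 0.14146.
Check on R: (126 − 145)/(7 − 145) = 0.1377 ✓

0.14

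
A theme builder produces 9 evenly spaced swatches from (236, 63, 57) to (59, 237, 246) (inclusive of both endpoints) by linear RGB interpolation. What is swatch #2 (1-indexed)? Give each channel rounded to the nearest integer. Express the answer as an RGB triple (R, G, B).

With 9 swatches and endpoints inclusive, swatch 2 sits at t = (2 − 1)/(9 − 1) = 1/8 ≈ 0.125.
R = 236 + 0.125 × (59 − 236) = 213.875 → 214
G = 63 + 0.125 × (237 − 63) = 84.75 → 85
B = 57 + 0.125 × (246 − 57) = 80.625 → 81

(214, 85, 81)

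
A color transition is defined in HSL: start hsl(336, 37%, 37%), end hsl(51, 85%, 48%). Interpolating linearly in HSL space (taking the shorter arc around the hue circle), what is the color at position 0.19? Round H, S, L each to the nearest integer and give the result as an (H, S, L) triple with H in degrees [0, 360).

Hue: 51 − 336 = -285°, but |-285| > 180 so the shorter arc goes the other way: Δh = -285 + 360 = 75°.
H = 336 + 0.19 × (75) = 350.25 → 350°
S = 37 + 0.19 × (85 − 37) = 46.12 → 46%
L = 37 + 0.19 × (48 − 37) = 39.09 → 39%

(350, 46, 39)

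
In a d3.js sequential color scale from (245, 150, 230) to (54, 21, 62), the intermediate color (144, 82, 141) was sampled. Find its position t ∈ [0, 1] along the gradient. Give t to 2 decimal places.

0.53

Invert the lerp on the R channel (largest span, 191): t = (144 − 245) / (54 − 245) = -101/-191 = 0.5288.
Check on G: (82 − 150)/(21 − 150) = 0.5271 ✓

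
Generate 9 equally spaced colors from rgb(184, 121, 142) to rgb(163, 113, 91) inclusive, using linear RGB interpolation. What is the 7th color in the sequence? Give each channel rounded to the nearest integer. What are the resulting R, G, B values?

(168, 115, 104)

With 9 swatches and endpoints inclusive, swatch 7 sits at t = (7 − 1)/(9 − 1) = 6/8 ≈ 0.75.
R = 184 + 0.75 × (163 − 184) = 168.25 → 168
G = 121 + 0.75 × (113 − 121) = 115 → 115
B = 142 + 0.75 × (91 − 142) = 103.75 → 104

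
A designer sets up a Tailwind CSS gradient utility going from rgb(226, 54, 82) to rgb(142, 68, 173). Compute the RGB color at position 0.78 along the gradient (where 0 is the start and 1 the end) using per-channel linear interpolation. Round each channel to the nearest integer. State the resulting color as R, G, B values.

R = 226 + 0.78 × (142 − 226) = 226 + 0.78 × -84 = 160.48 → 160
G = 54 + 0.78 × (68 − 54) = 54 + 0.78 × 14 = 64.92 → 65
B = 82 + 0.78 × (173 − 82) = 82 + 0.78 × 91 = 152.98 → 153

(160, 65, 153)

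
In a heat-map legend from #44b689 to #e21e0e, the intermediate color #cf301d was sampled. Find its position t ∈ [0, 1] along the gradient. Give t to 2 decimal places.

Invert the lerp on the R channel (largest span, 158): t = (207 − 68) / (226 − 68) = 139/158 = 0.87975.
Check on G: (48 − 182)/(30 − 182) = 0.8816 ✓

0.88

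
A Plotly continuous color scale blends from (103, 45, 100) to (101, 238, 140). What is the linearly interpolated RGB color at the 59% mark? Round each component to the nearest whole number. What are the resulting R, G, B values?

(102, 159, 124)

59% corresponds to t = 0.59.
R = 103 + 0.59 × (101 − 103) = 103 + 0.59 × -2 = 101.82 → 102
G = 45 + 0.59 × (238 − 45) = 45 + 0.59 × 193 = 158.87 → 159
B = 100 + 0.59 × (140 − 100) = 100 + 0.59 × 40 = 123.6 → 124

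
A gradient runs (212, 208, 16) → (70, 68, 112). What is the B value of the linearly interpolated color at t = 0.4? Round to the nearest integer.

B = 16 + 0.4 × (112 − 16) = 54.4 → 54

54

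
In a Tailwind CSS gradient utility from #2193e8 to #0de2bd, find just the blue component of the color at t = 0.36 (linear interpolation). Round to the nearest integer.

B₁ = 232 (from #2193e8), B₂ = 189 (from #0de2bd).
B = 232 + 0.36 × (189 − 232) = 216.52 → 217

217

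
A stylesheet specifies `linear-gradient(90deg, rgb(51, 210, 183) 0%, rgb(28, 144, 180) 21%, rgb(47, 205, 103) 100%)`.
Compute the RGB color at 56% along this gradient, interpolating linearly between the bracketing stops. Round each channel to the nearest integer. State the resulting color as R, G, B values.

56% lies between the 21% and 100% stops, so the local fraction is t = (56 − 21)/(100 − 21) = 35/79 ≈ 0.443.
R = 28 + 0.443 × (47 − 28) = 36.417 → 36
G = 144 + 0.443 × (205 − 144) = 171.023 → 171
B = 180 + 0.443 × (103 − 180) = 145.889 → 146

(36, 171, 146)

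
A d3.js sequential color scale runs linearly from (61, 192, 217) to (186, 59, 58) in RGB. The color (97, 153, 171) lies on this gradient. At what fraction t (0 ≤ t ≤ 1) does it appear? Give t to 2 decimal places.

Invert the lerp on the B channel (largest span, 159): t = (171 − 217) / (58 − 217) = -46/-159 = 0.28931.
Check on R: (97 − 61)/(186 − 61) = 0.288 ✓

0.29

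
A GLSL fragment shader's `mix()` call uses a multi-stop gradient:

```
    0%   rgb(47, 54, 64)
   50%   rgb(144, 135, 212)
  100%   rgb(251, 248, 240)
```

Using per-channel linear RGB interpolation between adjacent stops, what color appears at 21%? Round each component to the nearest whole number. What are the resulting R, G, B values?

(88, 88, 126)

21% lies between the 0% and 50% stops, so the local fraction is t = (21 − 0)/(50 − 0) = 21/50 ≈ 0.42.
R = 47 + 0.42 × (144 − 47) = 87.74 → 88
G = 54 + 0.42 × (135 − 54) = 88.02 → 88
B = 64 + 0.42 × (212 − 64) = 126.16 → 126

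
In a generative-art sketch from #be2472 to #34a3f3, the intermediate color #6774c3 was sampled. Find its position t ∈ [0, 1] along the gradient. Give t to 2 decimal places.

Invert the lerp on the R channel (largest span, 138): t = (103 − 190) / (52 − 190) = -87/-138 = 0.63043.
Check on G: (116 − 36)/(163 − 36) = 0.6299 ✓

0.63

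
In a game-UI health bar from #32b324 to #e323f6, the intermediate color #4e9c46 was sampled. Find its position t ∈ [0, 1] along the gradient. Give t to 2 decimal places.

0.16

Invert the lerp on the B channel (largest span, 210): t = (70 − 36) / (246 − 36) = 34/210 = 0.1619.
Check on R: (78 − 50)/(227 − 50) = 0.1582 ✓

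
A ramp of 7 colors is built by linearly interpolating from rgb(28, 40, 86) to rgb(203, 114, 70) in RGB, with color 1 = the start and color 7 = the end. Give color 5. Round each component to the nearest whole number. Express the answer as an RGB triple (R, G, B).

(145, 89, 75)

With 7 swatches and endpoints inclusive, swatch 5 sits at t = (5 − 1)/(7 − 1) = 4/6 ≈ 0.6667.
R = 28 + 0.6667 × (203 − 28) = 144.673 → 145
G = 40 + 0.6667 × (114 − 40) = 89.336 → 89
B = 86 + 0.6667 × (70 − 86) = 75.333 → 75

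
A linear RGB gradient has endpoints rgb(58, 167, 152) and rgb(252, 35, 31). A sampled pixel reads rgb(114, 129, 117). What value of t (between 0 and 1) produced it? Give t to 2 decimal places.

0.29

Invert the lerp on the R channel (largest span, 194): t = (114 − 58) / (252 − 58) = 56/194 = 0.28866.
Check on G: (129 − 167)/(35 − 167) = 0.2879 ✓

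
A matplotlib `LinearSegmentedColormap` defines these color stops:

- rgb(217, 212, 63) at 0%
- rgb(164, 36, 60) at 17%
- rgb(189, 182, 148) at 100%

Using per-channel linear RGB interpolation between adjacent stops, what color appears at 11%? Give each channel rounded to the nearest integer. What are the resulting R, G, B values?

(183, 98, 61)

11% lies between the 0% and 17% stops, so the local fraction is t = (11 − 0)/(17 − 0) = 11/17 ≈ 0.6471.
R = 217 + 0.6471 × (164 − 217) = 182.704 → 183
G = 212 + 0.6471 × (36 − 212) = 98.11 → 98
B = 63 + 0.6471 × (60 − 63) = 61.059 → 61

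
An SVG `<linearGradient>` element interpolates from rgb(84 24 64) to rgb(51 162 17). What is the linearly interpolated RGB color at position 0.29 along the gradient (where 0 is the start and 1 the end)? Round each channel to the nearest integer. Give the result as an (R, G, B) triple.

(74, 64, 50)

R = 84 + 0.29 × (51 − 84) = 84 + 0.29 × -33 = 74.43 → 74
G = 24 + 0.29 × (162 − 24) = 24 + 0.29 × 138 = 64.02 → 64
B = 64 + 0.29 × (17 − 64) = 64 + 0.29 × -47 = 50.37 → 50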